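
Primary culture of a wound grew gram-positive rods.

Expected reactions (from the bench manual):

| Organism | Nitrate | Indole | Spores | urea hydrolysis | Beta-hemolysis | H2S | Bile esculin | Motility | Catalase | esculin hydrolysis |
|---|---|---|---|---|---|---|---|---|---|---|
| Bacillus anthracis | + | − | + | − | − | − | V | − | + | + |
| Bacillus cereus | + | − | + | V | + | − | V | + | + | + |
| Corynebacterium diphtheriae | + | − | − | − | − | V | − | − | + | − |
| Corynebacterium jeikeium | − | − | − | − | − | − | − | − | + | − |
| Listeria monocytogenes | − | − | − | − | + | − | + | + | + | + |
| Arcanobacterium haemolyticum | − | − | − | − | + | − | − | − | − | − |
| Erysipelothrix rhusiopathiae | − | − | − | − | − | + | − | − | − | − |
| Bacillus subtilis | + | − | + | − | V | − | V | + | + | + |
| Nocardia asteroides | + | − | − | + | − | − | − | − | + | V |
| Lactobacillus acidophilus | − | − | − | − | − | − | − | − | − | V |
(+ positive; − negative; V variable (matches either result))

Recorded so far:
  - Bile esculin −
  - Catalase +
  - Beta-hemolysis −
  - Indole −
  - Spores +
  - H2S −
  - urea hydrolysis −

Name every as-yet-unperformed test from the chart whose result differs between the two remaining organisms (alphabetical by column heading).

Motility

Catalase +: excludes Arcanobacterium haemolyticum, Erysipelothrix rhusiopathiae, Lactobacillus acidophilus — 7 left.
Spores +: excludes Corynebacterium diphtheriae, Corynebacterium jeikeium, Listeria monocytogenes, Nocardia asteroides — 3 left.
Indole −: all 3 remaining candidates are consistent.
urea hydrolysis −: all 3 remaining candidates are consistent.
Bile esculin −: all 3 remaining candidates are consistent.
H2S −: all 3 remaining candidates are consistent.
Beta-hemolysis −: excludes Bacillus cereus — 2 left.
Two candidates remain: Bacillus anthracis and Bacillus subtilis.
  Nitrate: + vs + — same for both, does not separate.
  Motility: Bacillus anthracis −, Bacillus subtilis + — discriminates.
  esculin hydrolysis: + vs + — same for both, does not separate.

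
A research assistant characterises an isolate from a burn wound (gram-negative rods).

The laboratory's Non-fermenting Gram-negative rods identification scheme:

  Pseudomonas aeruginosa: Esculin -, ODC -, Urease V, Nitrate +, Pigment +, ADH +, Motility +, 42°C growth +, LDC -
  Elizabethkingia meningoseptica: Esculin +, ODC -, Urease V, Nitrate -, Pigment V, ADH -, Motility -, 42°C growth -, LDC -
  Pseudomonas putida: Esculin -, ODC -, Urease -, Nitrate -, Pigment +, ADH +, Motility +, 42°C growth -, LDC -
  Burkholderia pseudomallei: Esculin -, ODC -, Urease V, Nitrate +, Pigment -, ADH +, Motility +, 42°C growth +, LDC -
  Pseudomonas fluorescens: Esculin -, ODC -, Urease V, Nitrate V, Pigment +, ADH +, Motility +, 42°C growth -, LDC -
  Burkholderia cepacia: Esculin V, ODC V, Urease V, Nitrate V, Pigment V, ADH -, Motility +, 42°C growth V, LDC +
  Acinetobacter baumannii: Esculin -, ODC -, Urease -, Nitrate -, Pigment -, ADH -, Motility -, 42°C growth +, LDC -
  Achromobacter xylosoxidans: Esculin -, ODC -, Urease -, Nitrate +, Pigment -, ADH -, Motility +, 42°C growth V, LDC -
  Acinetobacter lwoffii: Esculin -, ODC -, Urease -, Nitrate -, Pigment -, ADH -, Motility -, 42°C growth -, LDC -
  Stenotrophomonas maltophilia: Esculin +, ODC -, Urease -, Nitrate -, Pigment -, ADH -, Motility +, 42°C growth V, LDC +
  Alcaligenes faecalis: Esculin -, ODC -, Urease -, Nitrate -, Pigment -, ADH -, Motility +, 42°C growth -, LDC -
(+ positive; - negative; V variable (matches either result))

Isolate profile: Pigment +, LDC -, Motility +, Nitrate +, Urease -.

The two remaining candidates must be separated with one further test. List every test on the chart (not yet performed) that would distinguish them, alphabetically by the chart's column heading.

LDC -: excludes Burkholderia cepacia, Stenotrophomonas maltophilia — 9 left.
Motility +: excludes Elizabethkingia meningoseptica, Acinetobacter baumannii, Acinetobacter lwoffii — 6 left.
Urease -: all 6 remaining candidates are consistent.
Nitrate +: excludes Pseudomonas putida, Alcaligenes faecalis — 4 left.
Pigment +: excludes Burkholderia pseudomallei, Achromobacter xylosoxidans — 2 left.
Two candidates remain: Pseudomonas aeruginosa and Pseudomonas fluorescens.
  Esculin: - vs - — same for both, does not separate.
  ODC: - vs - — same for both, does not separate.
  ADH: + vs + — same for both, does not separate.
  42°C growth: Pseudomonas aeruginosa +, Pseudomonas fluorescens - — discriminates.

42°C growth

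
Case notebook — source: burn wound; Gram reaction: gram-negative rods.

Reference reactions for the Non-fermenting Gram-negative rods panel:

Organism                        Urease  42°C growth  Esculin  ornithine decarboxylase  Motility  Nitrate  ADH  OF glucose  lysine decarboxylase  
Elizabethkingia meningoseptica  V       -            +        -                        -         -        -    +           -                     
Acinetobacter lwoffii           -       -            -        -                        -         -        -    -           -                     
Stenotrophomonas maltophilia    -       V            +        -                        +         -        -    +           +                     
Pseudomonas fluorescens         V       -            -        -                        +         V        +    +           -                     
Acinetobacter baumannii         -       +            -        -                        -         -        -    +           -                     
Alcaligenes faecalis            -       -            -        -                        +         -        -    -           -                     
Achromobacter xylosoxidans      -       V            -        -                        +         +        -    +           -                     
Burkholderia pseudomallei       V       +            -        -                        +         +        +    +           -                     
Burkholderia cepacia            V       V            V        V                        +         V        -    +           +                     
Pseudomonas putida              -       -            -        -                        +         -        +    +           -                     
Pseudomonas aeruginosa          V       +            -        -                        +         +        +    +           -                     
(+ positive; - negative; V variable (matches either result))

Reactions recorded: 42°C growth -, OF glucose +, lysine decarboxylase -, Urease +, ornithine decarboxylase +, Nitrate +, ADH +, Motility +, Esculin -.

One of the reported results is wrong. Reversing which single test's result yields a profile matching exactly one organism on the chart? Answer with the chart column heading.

As reported, no row in the chart matches all 9 reactions.
Reversing Nitrate → still no organism matches.
Reversing ornithine decarboxylase (to -) → unique match: Pseudomonas fluorescens.
Reversing Esculin → still no organism matches.
Reversing OF glucose → still no organism matches.
Reversing 42°C growth → still no organism matches.
Reversing Motility → still no organism matches.
Reversing Urease → still no organism matches.
Reversing ADH → still no organism matches.
Reversing lysine decarboxylase → still no organism matches.

ornithine decarboxylase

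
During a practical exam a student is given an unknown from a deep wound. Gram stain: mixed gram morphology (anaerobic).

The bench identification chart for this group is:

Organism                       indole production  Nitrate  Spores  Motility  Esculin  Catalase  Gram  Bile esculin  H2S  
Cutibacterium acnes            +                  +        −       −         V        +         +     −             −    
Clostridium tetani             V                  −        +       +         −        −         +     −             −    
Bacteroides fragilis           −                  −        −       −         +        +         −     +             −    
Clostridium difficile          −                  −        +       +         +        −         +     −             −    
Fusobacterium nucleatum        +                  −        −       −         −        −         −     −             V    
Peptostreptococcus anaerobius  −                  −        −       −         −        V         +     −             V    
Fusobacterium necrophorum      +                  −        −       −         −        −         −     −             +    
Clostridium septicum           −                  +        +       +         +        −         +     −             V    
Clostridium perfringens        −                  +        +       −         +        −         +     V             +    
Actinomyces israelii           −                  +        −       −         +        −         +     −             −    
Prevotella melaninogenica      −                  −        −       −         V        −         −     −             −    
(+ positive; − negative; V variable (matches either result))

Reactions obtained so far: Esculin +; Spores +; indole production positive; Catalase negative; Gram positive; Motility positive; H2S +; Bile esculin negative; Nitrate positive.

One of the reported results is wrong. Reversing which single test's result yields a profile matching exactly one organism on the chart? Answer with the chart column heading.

indole production

As reported, no row in the chart matches all 9 reactions.
Reversing Esculin → still no organism matches.
Reversing indole production (to −) → unique match: Clostridium septicum.
Reversing Gram → still no organism matches.
Reversing H2S → still no organism matches.
Reversing Motility → still no organism matches.
Reversing Nitrate → still no organism matches.
Reversing Catalase → still no organism matches.
Reversing Bile esculin → still no organism matches.
Reversing Spores → still no organism matches.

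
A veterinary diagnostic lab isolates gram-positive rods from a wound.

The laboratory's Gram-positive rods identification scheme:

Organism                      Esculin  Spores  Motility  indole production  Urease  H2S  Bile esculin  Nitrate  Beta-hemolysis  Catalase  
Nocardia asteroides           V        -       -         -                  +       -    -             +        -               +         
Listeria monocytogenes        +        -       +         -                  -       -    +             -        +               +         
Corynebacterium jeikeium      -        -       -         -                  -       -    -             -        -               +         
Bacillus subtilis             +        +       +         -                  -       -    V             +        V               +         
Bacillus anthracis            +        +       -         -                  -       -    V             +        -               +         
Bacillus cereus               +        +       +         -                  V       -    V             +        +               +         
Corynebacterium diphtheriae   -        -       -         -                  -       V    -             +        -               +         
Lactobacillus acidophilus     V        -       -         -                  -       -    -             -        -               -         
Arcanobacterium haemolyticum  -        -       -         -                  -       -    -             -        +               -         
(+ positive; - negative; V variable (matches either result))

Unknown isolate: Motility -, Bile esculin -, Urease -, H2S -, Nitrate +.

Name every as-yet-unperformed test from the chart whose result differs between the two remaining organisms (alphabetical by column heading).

Esculin, Spores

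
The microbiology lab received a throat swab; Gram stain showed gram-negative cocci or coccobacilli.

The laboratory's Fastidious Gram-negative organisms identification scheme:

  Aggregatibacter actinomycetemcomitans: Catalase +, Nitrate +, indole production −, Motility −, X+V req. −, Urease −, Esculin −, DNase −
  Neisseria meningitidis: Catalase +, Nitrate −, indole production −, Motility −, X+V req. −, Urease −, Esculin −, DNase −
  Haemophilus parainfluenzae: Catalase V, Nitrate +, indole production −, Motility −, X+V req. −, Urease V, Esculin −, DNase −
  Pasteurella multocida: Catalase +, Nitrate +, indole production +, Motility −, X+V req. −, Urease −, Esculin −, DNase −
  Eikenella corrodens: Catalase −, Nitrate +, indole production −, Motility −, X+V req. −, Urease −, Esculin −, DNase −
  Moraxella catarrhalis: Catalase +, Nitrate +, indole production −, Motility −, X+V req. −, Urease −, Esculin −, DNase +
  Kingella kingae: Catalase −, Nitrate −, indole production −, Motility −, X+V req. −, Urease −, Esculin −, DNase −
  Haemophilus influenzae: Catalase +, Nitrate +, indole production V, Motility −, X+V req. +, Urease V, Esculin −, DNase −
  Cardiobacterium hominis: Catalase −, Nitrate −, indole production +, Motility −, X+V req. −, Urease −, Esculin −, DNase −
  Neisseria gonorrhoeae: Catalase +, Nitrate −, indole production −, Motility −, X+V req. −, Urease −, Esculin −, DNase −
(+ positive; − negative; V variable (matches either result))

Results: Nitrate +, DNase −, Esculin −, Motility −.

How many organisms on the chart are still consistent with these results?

DNase −: excludes Moraxella catarrhalis — 9 left.
Esculin −: all 9 remaining candidates are consistent.
Motility −: all 9 remaining candidates are consistent.
Nitrate +: excludes Neisseria meningitidis, Kingella kingae, Cardiobacterium hominis, Neisseria gonorrhoeae — 5 left.
Still consistent: Aggregatibacter actinomycetemcomitans, Eikenella corrodens, Haemophilus influenzae, Haemophilus parainfluenzae, Pasteurella multocida.

5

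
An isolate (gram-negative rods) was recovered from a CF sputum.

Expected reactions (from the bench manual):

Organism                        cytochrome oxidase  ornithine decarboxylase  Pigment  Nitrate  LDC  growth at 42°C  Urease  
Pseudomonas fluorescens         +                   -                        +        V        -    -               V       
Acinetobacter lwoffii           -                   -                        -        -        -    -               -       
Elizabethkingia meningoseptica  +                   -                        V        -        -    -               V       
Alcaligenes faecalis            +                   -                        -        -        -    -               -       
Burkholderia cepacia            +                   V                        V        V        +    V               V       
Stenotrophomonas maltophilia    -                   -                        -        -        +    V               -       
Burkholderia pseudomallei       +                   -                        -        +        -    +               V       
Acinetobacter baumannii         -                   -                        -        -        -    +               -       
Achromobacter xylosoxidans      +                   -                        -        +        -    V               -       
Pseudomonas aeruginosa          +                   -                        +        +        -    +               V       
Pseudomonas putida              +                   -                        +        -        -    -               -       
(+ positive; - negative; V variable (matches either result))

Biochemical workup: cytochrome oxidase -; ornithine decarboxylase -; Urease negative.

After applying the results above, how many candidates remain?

3

ornithine decarboxylase -: all 11 remaining candidates are consistent.
cytochrome oxidase -: excludes 8 organisms — 3 left.
Urease -: all 3 remaining candidates are consistent.
Still consistent: Acinetobacter baumannii, Acinetobacter lwoffii, Stenotrophomonas maltophilia.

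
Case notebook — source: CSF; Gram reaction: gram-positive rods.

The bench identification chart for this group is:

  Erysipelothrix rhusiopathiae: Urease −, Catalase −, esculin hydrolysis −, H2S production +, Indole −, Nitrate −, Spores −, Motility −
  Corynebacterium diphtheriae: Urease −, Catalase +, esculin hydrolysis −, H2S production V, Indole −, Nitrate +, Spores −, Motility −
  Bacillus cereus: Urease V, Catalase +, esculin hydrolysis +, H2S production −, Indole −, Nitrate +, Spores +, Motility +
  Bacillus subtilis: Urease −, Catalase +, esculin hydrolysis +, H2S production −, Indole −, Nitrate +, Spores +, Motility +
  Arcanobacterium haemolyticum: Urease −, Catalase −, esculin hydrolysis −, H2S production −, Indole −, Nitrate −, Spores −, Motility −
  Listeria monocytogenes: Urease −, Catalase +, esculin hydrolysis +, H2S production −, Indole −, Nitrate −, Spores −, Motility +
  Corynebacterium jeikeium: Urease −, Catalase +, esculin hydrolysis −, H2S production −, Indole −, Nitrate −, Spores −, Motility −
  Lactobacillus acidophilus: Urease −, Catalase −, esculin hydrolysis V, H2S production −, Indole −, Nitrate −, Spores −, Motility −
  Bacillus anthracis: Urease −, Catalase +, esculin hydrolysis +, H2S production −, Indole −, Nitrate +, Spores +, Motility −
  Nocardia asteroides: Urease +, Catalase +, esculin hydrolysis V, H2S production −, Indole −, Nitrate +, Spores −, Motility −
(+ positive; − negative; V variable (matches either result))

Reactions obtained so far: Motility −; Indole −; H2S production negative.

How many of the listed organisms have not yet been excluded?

6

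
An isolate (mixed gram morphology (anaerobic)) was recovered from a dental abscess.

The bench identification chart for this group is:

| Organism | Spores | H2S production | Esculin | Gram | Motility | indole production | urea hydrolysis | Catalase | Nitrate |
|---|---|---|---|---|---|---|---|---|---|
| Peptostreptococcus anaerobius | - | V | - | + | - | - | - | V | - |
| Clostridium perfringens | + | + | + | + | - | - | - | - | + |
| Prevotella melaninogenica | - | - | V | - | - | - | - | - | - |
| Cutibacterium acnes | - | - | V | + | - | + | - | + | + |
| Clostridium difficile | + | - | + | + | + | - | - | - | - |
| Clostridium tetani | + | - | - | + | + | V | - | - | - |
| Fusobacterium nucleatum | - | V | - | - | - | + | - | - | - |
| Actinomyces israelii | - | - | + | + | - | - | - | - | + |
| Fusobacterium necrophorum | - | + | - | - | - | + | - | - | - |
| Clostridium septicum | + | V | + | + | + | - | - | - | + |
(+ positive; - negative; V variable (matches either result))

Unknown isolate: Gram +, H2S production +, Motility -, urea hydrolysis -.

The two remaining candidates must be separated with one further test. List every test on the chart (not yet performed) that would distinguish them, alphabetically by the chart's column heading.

Esculin, Nitrate, Spores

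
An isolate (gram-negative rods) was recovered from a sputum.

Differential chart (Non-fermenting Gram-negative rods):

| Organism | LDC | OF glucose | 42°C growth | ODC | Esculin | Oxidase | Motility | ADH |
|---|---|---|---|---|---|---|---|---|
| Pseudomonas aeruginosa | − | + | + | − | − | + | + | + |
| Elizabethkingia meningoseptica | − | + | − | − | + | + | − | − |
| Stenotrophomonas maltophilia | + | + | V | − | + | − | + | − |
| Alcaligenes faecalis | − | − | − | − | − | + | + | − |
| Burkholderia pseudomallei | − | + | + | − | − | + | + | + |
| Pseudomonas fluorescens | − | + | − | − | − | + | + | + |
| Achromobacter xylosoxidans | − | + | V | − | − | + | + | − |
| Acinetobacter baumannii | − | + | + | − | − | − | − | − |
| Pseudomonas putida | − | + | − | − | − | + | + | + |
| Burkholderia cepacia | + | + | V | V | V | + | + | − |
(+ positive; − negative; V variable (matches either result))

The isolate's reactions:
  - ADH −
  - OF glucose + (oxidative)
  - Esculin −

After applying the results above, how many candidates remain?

Esculin −: excludes Elizabethkingia meningoseptica, Stenotrophomonas maltophilia — 8 left.
OF glucose +: excludes Alcaligenes faecalis — 7 left.
ADH −: excludes Pseudomonas aeruginosa, Burkholderia pseudomallei, Pseudomonas fluorescens, Pseudomonas putida — 3 left.
Still consistent: Achromobacter xylosoxidans, Acinetobacter baumannii, Burkholderia cepacia.

3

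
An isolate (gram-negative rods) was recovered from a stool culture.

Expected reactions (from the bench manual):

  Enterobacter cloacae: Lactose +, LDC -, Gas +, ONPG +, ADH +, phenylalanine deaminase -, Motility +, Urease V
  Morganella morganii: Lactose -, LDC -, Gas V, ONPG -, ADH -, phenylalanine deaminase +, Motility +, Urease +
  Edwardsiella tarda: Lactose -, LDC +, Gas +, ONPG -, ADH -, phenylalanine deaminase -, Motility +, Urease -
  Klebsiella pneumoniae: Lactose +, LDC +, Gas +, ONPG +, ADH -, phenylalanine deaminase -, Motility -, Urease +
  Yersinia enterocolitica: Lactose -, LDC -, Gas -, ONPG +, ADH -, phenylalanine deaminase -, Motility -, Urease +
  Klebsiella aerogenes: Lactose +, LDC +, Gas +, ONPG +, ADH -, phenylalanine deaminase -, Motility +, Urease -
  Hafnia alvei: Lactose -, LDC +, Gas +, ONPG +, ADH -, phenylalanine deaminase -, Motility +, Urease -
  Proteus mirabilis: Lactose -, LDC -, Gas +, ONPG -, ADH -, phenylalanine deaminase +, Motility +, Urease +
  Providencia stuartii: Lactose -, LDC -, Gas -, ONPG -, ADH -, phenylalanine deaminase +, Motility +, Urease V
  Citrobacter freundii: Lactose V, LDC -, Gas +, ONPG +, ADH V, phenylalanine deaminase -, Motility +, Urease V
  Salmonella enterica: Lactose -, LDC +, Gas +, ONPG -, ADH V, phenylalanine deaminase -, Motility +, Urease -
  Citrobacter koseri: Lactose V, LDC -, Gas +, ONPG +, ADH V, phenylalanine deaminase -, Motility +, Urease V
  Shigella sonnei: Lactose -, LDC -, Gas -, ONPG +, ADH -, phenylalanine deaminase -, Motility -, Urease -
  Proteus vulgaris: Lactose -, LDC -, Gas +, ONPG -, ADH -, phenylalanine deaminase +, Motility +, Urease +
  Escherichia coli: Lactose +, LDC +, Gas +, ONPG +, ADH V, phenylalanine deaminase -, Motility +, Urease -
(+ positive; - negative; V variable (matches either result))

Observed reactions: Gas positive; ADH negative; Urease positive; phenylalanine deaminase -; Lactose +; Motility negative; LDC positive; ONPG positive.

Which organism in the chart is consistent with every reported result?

Klebsiella pneumoniae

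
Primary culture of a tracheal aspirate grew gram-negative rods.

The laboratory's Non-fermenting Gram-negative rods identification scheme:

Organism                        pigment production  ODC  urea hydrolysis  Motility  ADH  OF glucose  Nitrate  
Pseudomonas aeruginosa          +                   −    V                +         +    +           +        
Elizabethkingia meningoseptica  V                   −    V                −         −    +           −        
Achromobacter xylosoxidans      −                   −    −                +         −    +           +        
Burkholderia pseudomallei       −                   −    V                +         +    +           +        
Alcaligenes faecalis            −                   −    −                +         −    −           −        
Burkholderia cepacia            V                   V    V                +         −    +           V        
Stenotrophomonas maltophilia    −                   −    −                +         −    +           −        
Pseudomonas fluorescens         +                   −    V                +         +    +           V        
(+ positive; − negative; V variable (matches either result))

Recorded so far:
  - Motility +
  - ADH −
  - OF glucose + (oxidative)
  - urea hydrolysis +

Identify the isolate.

Burkholderia cepacia

ADH −: excludes Pseudomonas aeruginosa, Burkholderia pseudomallei, Pseudomonas fluorescens — 5 left.
OF glucose +: excludes Alcaligenes faecalis — 4 left.
Motility +: excludes Elizabethkingia meningoseptica — 3 left.
urea hydrolysis +: excludes Achromobacter xylosoxidans, Stenotrophomonas maltophilia — 1 left.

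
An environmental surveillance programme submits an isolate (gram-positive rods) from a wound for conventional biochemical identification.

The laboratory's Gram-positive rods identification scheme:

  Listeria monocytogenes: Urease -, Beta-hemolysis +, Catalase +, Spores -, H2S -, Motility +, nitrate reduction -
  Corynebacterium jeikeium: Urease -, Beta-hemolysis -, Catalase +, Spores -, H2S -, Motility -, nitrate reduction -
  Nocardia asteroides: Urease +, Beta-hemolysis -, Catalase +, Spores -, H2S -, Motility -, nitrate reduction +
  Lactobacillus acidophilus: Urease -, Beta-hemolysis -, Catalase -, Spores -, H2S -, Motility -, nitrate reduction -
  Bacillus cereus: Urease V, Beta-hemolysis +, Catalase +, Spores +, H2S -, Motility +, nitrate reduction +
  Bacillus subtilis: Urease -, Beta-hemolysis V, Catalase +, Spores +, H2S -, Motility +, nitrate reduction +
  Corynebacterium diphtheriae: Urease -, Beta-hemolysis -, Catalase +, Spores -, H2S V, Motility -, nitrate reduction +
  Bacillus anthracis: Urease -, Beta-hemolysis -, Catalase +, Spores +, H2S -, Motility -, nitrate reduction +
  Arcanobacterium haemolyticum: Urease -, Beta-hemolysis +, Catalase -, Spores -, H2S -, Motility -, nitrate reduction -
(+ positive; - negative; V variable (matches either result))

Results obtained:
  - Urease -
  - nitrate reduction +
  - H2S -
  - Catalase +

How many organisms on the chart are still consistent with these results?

Urease -: excludes Nocardia asteroides — 8 left.
Catalase +: excludes Lactobacillus acidophilus, Arcanobacterium haemolyticum — 6 left.
H2S -: all 6 remaining candidates are consistent.
nitrate reduction +: excludes Listeria monocytogenes, Corynebacterium jeikeium — 4 left.
Still consistent: Bacillus anthracis, Bacillus cereus, Bacillus subtilis, Corynebacterium diphtheriae.

4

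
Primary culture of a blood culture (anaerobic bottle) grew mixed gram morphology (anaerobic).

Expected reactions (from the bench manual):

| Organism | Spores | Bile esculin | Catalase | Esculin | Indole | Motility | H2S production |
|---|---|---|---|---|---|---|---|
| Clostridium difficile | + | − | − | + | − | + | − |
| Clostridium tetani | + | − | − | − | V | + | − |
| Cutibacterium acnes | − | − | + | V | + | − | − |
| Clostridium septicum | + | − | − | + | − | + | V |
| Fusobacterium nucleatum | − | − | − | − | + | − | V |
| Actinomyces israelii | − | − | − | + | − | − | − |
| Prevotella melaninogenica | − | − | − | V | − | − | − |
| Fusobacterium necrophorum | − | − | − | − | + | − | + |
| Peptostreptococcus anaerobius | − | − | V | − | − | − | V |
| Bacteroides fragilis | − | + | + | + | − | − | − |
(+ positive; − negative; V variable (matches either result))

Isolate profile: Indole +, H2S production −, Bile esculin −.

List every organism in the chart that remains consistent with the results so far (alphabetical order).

Indole +: excludes 6 organisms — 4 left.
Bile esculin −: all 4 remaining candidates are consistent.
H2S production −: excludes Fusobacterium necrophorum — 3 left.

Clostridium tetani, Cutibacterium acnes, Fusobacterium nucleatum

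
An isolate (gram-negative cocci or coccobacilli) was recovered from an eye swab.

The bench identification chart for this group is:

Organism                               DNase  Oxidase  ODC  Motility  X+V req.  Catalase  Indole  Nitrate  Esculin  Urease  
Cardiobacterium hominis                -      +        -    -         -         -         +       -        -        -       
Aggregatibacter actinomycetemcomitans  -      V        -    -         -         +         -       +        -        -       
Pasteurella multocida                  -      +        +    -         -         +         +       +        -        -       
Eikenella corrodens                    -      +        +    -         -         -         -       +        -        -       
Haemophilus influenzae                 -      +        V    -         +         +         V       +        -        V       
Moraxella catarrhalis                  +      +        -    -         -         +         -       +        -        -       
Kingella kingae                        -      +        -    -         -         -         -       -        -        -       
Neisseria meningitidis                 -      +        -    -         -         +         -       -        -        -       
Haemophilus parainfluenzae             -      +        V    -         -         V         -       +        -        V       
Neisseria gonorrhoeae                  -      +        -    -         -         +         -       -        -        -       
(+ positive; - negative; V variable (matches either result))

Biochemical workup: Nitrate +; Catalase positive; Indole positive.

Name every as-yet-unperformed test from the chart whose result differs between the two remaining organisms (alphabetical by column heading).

X+V req.

Nitrate +: excludes Cardiobacterium hominis, Kingella kingae, Neisseria meningitidis, Neisseria gonorrhoeae — 6 left.
Indole +: excludes Aggregatibacter actinomycetemcomitans, Eikenella corrodens, Moraxella catarrhalis, Haemophilus parainfluenzae — 2 left.
Catalase +: all 2 remaining candidates are consistent.
Two candidates remain: Haemophilus influenzae and Pasteurella multocida.
  DNase: - vs - — same for both, does not separate.
  Oxidase: + vs + — same for both, does not separate.
  ODC: V vs + — variable for at least one, does not separate.
  Motility: - vs - — same for both, does not separate.
  X+V req.: Haemophilus influenzae +, Pasteurella multocida - — discriminates.
  Esculin: - vs - — same for both, does not separate.
  Urease: V vs - — variable for at least one, does not separate.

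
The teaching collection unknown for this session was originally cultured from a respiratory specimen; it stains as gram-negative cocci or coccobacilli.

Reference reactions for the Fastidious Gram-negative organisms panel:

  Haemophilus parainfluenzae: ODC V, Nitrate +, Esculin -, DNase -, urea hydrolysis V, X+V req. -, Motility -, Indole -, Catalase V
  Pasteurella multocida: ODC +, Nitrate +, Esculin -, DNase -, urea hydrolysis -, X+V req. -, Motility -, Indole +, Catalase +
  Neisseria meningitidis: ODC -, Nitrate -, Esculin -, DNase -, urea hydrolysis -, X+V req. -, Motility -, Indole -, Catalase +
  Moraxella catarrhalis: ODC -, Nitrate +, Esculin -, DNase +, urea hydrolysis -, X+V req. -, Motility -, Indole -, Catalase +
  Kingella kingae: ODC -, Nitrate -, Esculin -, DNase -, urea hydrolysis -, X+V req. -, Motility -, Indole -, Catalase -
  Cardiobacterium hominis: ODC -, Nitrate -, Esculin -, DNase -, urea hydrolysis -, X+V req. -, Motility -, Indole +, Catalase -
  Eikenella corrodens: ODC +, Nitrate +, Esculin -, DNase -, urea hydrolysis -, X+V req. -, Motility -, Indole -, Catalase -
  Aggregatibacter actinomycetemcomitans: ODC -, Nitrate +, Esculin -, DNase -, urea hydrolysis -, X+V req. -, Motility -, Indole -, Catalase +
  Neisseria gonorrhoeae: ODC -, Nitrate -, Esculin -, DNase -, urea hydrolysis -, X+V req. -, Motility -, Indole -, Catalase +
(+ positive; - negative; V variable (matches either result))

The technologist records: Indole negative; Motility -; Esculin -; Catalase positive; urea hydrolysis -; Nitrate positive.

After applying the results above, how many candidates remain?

3

Indole -: excludes Pasteurella multocida, Cardiobacterium hominis — 7 left.
Esculin -: all 7 remaining candidates are consistent.
Motility -: all 7 remaining candidates are consistent.
urea hydrolysis -: all 7 remaining candidates are consistent.
Nitrate +: excludes Neisseria meningitidis, Kingella kingae, Neisseria gonorrhoeae — 4 left.
Catalase +: excludes Eikenella corrodens — 3 left.
Still consistent: Aggregatibacter actinomycetemcomitans, Haemophilus parainfluenzae, Moraxella catarrhalis.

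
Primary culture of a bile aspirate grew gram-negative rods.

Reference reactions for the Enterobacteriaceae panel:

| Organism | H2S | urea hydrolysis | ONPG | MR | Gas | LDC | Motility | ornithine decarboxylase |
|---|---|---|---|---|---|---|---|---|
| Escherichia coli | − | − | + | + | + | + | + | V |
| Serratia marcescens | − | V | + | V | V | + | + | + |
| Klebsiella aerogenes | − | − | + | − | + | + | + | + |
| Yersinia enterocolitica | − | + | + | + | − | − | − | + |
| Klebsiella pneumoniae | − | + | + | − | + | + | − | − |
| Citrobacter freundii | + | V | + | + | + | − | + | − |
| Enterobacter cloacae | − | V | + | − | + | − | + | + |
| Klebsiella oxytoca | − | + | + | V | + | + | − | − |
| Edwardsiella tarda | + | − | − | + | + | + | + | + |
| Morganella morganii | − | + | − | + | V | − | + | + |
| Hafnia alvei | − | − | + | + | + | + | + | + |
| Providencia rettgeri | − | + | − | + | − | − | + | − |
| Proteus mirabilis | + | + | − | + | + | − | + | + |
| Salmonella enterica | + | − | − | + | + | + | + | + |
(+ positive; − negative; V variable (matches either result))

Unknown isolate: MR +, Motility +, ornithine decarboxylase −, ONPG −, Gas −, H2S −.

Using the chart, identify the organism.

Providencia rettgeri

ONPG −: excludes 9 organisms — 5 left.
Gas −: excludes Edwardsiella tarda, Proteus mirabilis, Salmonella enterica — 2 left.
H2S −: all 2 remaining candidates are consistent.
MR +: all 2 remaining candidates are consistent.
Motility +: all 2 remaining candidates are consistent.
ornithine decarboxylase −: excludes Morganella morganii — 1 left.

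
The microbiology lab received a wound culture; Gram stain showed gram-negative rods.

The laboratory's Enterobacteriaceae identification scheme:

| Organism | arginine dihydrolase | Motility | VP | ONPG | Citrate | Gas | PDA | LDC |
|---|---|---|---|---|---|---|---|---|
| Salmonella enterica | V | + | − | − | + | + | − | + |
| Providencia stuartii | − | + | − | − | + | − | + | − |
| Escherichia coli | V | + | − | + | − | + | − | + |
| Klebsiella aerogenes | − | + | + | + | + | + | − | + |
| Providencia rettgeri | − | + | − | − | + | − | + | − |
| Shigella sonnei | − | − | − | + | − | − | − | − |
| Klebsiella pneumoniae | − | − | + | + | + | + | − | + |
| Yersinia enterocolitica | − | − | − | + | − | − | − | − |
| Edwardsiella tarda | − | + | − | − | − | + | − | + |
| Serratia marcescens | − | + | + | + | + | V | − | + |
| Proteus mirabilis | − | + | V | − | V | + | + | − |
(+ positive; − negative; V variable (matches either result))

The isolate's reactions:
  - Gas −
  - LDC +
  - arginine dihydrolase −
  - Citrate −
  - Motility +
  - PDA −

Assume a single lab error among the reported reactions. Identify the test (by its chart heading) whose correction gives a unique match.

Citrate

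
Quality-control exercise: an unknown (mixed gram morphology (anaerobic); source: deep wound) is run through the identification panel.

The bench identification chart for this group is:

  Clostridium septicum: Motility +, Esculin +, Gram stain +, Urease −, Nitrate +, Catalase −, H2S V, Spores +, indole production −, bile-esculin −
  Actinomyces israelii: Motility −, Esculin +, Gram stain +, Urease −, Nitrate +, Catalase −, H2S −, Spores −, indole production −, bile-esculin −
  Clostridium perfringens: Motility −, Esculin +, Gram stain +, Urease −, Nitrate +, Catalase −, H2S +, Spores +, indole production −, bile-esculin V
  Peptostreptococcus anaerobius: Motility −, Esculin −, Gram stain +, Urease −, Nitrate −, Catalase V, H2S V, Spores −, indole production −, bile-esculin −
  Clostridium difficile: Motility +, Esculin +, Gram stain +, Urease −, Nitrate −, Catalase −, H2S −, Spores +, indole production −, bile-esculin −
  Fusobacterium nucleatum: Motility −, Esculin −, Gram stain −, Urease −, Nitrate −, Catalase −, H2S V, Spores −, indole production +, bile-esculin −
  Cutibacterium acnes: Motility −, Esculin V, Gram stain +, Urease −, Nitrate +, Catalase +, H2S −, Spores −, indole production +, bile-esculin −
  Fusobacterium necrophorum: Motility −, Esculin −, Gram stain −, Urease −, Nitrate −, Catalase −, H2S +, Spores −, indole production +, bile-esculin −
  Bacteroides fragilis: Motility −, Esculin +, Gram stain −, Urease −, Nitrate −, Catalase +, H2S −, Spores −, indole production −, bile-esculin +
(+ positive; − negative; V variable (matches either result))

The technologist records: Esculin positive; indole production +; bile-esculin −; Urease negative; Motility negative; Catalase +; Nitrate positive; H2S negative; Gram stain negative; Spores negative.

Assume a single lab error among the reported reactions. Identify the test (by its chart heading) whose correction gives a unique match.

Gram stain

As reported, no row in the chart matches all 10 reactions.
Reversing Gram stain (to +) → unique match: Cutibacterium acnes.
Reversing Urease → still no organism matches.
Reversing H2S → still no organism matches.
Reversing Motility → still no organism matches.
Reversing Spores → still no organism matches.
Reversing Nitrate → still no organism matches.
Reversing indole production → still no organism matches.
Reversing Catalase → still no organism matches.
Reversing bile-esculin → still no organism matches.
Reversing Esculin → still no organism matches.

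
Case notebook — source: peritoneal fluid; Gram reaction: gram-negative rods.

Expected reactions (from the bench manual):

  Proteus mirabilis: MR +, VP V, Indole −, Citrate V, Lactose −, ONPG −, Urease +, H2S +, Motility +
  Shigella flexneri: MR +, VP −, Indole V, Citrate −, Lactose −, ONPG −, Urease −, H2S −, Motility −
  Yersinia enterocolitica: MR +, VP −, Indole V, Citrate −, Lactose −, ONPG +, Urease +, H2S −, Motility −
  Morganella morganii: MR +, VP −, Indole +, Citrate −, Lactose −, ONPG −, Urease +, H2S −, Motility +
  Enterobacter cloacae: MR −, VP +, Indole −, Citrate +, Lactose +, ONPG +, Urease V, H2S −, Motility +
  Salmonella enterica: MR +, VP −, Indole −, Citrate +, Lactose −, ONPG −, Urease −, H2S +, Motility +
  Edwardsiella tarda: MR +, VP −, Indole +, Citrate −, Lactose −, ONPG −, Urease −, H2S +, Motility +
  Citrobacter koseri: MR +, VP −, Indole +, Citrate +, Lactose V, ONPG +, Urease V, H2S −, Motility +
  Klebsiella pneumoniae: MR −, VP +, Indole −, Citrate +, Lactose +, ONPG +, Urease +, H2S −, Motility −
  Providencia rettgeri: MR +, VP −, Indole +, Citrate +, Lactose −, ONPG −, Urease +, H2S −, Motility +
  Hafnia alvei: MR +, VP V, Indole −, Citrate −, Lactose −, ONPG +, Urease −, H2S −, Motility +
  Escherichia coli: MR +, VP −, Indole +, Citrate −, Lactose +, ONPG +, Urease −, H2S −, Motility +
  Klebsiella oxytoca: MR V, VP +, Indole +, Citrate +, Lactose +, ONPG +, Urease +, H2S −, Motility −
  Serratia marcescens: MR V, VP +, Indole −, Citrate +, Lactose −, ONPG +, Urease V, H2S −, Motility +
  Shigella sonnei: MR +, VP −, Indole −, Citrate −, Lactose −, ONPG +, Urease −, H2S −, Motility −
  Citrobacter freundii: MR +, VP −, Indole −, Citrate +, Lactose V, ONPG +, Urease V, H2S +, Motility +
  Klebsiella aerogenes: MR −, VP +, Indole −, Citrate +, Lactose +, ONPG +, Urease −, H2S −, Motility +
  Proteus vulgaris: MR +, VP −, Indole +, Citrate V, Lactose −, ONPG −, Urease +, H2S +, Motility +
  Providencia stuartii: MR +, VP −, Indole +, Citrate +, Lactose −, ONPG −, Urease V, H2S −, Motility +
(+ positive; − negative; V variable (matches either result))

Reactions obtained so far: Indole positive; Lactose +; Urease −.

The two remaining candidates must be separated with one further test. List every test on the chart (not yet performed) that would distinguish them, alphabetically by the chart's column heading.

Indole +: excludes 9 organisms — 10 left.
Urease −: excludes 5 organisms — 5 left.
Lactose +: excludes Shigella flexneri, Edwardsiella tarda, Providencia stuartii — 2 left.
Two candidates remain: Citrobacter koseri and Escherichia coli.
  MR: + vs + — same for both, does not separate.
  VP: − vs − — same for both, does not separate.
  Citrate: Citrobacter koseri +, Escherichia coli − — discriminates.
  ONPG: + vs + — same for both, does not separate.
  H2S: − vs − — same for both, does not separate.
  Motility: + vs + — same for both, does not separate.

Citrate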